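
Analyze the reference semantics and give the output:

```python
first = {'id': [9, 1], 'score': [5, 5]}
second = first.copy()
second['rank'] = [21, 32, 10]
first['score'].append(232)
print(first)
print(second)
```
{'id': [9, 1], 'score': [5, 5, 232]}
{'id': [9, 1], 'score': [5, 5, 232], 'rank': [21, 32, 10]}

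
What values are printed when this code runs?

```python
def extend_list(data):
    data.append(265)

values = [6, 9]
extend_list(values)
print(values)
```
[6, 9, 265]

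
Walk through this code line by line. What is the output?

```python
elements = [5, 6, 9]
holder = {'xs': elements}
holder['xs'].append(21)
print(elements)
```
[5, 6, 9, 21]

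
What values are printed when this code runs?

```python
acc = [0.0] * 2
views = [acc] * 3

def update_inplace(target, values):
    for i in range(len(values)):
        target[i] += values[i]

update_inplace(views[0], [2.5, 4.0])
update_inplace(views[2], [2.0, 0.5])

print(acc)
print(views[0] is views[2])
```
[4.5, 4.5]
True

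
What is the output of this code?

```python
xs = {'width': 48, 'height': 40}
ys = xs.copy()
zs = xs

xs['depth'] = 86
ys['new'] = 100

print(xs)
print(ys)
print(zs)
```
{'width': 48, 'height': 40, 'depth': 86}
{'width': 48, 'height': 40, 'new': 100}
{'width': 48, 'height': 40, 'depth': 86}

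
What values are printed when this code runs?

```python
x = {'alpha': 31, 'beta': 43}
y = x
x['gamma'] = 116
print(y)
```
{'alpha': 31, 'beta': 43, 'gamma': 116}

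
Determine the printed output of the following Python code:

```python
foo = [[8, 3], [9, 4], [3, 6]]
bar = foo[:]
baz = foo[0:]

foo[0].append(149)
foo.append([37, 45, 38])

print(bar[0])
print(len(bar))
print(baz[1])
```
[8, 3, 149]
3
[9, 4]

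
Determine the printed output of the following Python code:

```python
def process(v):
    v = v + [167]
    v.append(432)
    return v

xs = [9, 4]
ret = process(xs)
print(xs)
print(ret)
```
[9, 4]
[9, 4, 167, 432]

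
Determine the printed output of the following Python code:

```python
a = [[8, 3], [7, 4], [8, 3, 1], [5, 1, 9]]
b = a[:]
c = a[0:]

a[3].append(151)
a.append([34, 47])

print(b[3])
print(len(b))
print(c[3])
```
[5, 1, 9, 151]
4
[5, 1, 9, 151]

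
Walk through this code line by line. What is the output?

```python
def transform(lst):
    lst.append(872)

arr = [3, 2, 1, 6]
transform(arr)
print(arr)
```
[3, 2, 1, 6, 872]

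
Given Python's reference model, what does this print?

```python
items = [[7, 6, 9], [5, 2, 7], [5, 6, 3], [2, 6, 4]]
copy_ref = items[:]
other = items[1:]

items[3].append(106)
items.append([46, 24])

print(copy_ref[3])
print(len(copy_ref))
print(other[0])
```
[2, 6, 4, 106]
4
[5, 2, 7]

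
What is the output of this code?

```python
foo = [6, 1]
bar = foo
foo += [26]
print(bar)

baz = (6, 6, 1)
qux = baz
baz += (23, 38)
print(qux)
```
[6, 1, 26]
(6, 6, 1)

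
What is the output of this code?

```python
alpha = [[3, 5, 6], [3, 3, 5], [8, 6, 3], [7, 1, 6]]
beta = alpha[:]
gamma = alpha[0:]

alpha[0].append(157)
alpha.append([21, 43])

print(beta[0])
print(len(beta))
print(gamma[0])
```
[3, 5, 6, 157]
4
[3, 5, 6, 157]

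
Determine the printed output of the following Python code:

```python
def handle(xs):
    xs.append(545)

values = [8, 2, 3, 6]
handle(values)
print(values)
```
[8, 2, 3, 6, 545]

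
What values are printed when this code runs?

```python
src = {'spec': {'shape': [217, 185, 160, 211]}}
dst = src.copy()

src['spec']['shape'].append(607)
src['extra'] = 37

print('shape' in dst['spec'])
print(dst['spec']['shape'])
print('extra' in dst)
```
True
[217, 185, 160, 211, 607]
False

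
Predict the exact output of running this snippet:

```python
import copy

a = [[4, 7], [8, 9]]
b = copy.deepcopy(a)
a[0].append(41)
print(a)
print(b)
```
[[4, 7, 41], [8, 9]]
[[4, 7], [8, 9]]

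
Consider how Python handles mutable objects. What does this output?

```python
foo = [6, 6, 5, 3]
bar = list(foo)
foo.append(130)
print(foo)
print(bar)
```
[6, 6, 5, 3, 130]
[6, 6, 5, 3]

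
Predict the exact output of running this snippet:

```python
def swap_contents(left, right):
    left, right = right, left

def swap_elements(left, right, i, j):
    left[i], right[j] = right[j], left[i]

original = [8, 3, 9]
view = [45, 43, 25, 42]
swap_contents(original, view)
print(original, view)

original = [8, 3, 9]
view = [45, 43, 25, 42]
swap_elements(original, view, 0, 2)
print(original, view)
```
[8, 3, 9] [45, 43, 25, 42]
[25, 3, 9] [45, 43, 8, 42]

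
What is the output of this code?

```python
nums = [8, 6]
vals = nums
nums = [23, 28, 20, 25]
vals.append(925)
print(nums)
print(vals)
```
[23, 28, 20, 25]
[8, 6, 925]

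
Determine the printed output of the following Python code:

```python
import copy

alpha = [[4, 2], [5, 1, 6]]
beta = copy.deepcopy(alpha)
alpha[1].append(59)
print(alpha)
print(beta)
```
[[4, 2], [5, 1, 6, 59]]
[[4, 2], [5, 1, 6]]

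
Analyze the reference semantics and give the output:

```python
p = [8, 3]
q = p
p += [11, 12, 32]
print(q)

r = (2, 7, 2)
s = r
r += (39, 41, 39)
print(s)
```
[8, 3, 11, 12, 32]
(2, 7, 2)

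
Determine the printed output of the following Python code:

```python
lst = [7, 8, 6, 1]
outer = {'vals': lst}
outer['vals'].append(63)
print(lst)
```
[7, 8, 6, 1, 63]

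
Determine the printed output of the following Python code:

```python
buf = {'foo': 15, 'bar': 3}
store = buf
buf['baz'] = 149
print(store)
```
{'foo': 15, 'bar': 3, 'baz': 149}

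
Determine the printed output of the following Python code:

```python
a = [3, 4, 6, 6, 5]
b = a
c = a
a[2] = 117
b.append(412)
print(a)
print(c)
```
[3, 4, 117, 6, 5, 412]
[3, 4, 117, 6, 5, 412]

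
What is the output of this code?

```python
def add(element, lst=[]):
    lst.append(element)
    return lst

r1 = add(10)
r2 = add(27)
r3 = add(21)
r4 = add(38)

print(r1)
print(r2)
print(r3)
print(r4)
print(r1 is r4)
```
[10, 27, 21, 38]
[10, 27, 21, 38]
[10, 27, 21, 38]
[10, 27, 21, 38]
True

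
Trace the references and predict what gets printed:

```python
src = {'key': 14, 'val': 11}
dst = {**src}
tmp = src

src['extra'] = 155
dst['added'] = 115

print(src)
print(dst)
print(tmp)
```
{'key': 14, 'val': 11, 'extra': 155}
{'key': 14, 'val': 11, 'added': 115}
{'key': 14, 'val': 11, 'extra': 155}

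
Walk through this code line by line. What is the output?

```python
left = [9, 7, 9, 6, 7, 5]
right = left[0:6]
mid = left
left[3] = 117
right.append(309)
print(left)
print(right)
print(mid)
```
[9, 7, 9, 117, 7, 5]
[9, 7, 9, 6, 7, 5, 309]
[9, 7, 9, 117, 7, 5]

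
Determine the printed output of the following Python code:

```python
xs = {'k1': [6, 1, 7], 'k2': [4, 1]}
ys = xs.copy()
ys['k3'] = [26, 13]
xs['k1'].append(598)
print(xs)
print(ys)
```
{'k1': [6, 1, 7, 598], 'k2': [4, 1]}
{'k1': [6, 1, 7, 598], 'k2': [4, 1], 'k3': [26, 13]}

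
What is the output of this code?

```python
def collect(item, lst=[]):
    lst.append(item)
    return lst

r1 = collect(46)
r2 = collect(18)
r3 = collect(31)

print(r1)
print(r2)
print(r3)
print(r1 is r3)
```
[46, 18, 31]
[46, 18, 31]
[46, 18, 31]
True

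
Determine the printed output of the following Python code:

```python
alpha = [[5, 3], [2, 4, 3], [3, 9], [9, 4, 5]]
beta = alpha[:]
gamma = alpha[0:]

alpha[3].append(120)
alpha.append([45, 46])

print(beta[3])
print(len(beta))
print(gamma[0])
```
[9, 4, 5, 120]
4
[5, 3]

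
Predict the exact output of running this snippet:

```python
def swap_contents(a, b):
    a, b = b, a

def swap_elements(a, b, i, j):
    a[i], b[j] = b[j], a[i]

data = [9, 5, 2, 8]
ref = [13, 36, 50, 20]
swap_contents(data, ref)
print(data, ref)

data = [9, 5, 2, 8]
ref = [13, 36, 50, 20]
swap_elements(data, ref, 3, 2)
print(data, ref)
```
[9, 5, 2, 8] [13, 36, 50, 20]
[9, 5, 2, 50] [13, 36, 8, 20]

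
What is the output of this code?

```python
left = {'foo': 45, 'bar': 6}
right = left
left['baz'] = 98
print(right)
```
{'foo': 45, 'bar': 6, 'baz': 98}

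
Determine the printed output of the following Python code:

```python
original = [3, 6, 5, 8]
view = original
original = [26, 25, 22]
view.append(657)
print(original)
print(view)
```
[26, 25, 22]
[3, 6, 5, 8, 657]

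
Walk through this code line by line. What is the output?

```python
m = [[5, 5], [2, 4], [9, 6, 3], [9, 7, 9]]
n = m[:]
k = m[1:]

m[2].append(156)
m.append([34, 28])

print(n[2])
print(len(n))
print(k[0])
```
[9, 6, 3, 156]
4
[2, 4]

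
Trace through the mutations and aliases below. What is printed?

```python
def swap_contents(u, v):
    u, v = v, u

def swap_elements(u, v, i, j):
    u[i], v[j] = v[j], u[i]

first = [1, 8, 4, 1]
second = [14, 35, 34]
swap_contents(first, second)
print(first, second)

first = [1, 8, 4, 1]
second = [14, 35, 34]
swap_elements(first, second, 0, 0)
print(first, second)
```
[1, 8, 4, 1] [14, 35, 34]
[14, 8, 4, 1] [1, 35, 34]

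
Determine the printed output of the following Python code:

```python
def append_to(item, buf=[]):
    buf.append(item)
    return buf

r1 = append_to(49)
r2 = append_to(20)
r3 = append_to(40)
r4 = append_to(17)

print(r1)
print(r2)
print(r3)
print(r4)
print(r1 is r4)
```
[49, 20, 40, 17]
[49, 20, 40, 17]
[49, 20, 40, 17]
[49, 20, 40, 17]
True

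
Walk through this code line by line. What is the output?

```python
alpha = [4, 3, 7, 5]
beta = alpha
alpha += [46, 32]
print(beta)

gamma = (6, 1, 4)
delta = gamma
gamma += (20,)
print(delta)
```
[4, 3, 7, 5, 46, 32]
(6, 1, 4)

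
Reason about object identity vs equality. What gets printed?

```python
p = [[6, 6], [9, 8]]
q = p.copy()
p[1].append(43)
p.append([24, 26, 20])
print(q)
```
[[6, 6], [9, 8, 43]]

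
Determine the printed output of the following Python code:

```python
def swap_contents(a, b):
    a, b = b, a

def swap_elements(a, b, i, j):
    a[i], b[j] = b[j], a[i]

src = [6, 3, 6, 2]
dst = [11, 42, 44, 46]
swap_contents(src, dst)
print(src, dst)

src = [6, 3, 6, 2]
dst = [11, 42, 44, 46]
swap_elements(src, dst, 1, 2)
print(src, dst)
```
[6, 3, 6, 2] [11, 42, 44, 46]
[6, 44, 6, 2] [11, 42, 3, 46]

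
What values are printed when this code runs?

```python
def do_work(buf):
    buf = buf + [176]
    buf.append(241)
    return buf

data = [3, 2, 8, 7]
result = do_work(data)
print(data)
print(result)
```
[3, 2, 8, 7]
[3, 2, 8, 7, 176, 241]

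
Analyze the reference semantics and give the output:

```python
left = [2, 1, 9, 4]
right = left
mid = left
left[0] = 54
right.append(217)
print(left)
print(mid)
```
[54, 1, 9, 4, 217]
[54, 1, 9, 4, 217]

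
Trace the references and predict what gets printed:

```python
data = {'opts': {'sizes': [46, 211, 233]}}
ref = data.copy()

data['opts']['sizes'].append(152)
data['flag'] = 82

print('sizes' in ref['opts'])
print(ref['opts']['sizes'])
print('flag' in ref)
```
True
[46, 211, 233, 152]
False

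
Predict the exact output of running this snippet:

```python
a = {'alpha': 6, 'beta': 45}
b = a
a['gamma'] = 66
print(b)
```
{'alpha': 6, 'beta': 45, 'gamma': 66}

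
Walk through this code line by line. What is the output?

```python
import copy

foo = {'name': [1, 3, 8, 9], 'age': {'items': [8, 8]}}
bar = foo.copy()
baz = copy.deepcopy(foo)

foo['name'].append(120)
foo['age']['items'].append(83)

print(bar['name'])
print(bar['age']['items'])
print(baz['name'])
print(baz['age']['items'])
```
[1, 3, 8, 9, 120]
[8, 8, 83]
[1, 3, 8, 9]
[8, 8]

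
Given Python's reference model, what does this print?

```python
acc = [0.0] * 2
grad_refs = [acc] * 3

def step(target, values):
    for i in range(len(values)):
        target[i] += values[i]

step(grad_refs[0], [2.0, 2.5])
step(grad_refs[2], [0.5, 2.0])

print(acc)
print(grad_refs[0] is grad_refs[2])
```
[2.5, 4.5]
True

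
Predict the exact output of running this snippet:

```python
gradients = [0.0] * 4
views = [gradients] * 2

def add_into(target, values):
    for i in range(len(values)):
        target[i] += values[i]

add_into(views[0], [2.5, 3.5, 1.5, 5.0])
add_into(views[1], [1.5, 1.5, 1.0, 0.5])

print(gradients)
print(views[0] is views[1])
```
[4.0, 5.0, 2.5, 5.5]
True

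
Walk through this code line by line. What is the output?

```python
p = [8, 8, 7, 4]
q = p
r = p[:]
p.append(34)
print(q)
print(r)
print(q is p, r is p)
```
[8, 8, 7, 4, 34]
[8, 8, 7, 4]
True False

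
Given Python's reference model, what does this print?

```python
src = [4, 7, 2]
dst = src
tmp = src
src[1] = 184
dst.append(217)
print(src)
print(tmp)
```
[4, 184, 2, 217]
[4, 184, 2, 217]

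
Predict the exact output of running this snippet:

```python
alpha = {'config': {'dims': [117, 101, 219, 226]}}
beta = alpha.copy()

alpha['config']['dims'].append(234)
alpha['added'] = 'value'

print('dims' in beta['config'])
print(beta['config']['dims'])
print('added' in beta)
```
True
[117, 101, 219, 226, 234]
False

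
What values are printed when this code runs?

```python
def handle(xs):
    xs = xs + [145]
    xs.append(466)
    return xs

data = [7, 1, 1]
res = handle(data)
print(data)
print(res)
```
[7, 1, 1]
[7, 1, 1, 145, 466]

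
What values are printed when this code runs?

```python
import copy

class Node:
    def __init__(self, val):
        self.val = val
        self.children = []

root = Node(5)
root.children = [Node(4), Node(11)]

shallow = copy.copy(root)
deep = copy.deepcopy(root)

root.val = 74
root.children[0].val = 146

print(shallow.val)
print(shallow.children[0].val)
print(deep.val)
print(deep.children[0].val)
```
5
146
5
4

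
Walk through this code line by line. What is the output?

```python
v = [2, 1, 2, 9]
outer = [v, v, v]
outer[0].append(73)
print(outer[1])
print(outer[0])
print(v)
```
[2, 1, 2, 9, 73]
[2, 1, 2, 9, 73]
[2, 1, 2, 9, 73]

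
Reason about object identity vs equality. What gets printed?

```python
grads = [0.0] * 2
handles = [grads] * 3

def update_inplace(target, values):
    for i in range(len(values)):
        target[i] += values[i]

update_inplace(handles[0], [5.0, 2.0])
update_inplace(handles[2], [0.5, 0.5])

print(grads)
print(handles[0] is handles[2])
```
[5.5, 2.5]
True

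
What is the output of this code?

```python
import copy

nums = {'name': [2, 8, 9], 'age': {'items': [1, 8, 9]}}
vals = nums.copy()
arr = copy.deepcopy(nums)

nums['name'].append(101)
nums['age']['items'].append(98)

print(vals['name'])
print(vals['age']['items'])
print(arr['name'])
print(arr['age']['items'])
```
[2, 8, 9, 101]
[1, 8, 9, 98]
[2, 8, 9]
[1, 8, 9]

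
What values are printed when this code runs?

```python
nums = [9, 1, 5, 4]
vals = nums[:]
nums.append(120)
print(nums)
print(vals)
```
[9, 1, 5, 4, 120]
[9, 1, 5, 4]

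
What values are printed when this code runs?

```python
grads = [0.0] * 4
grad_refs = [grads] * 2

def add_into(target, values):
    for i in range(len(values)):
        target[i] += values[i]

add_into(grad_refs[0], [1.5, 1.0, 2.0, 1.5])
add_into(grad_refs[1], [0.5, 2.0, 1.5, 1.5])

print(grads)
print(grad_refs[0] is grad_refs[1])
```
[2.0, 3.0, 3.5, 3.0]
True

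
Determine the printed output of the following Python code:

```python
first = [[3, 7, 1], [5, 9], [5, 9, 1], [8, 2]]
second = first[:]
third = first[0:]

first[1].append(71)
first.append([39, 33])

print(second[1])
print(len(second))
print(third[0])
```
[5, 9, 71]
4
[3, 7, 1]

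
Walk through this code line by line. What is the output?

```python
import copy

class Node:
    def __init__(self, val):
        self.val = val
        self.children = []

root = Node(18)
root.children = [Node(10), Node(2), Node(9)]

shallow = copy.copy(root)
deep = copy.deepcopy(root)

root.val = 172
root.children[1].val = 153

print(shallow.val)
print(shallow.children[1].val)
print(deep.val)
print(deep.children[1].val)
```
18
153
18
2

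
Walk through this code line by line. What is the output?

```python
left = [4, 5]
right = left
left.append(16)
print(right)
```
[4, 5, 16]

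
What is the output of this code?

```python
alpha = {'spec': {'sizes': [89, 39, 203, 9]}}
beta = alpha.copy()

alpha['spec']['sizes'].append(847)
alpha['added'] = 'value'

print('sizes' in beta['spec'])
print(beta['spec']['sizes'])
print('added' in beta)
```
True
[89, 39, 203, 9, 847]
False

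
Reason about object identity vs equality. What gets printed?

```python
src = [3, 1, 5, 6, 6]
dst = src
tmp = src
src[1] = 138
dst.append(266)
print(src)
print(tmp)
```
[3, 138, 5, 6, 6, 266]
[3, 138, 5, 6, 6, 266]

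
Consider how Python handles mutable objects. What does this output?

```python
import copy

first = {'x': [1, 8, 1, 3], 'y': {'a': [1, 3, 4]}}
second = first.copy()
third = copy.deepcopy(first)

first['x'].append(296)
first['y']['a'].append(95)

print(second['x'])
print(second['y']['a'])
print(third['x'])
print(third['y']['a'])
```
[1, 8, 1, 3, 296]
[1, 3, 4, 95]
[1, 8, 1, 3]
[1, 3, 4]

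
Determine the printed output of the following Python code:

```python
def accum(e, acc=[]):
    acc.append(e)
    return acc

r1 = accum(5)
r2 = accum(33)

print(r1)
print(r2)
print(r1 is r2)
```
[5, 33]
[5, 33]
True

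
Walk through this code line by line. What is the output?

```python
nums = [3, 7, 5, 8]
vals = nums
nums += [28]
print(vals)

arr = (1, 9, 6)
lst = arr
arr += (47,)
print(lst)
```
[3, 7, 5, 8, 28]
(1, 9, 6)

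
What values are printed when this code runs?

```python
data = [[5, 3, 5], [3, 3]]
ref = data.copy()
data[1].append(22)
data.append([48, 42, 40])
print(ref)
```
[[5, 3, 5], [3, 3, 22]]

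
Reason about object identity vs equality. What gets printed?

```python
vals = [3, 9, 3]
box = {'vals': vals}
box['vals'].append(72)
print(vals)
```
[3, 9, 3, 72]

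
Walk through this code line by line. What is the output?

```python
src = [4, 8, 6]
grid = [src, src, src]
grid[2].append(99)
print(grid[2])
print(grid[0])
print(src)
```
[4, 8, 6, 99]
[4, 8, 6, 99]
[4, 8, 6, 99]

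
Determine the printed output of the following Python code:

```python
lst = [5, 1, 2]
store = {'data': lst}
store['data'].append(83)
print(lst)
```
[5, 1, 2, 83]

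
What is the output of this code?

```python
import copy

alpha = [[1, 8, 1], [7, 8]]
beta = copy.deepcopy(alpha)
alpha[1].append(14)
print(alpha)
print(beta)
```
[[1, 8, 1], [7, 8, 14]]
[[1, 8, 1], [7, 8]]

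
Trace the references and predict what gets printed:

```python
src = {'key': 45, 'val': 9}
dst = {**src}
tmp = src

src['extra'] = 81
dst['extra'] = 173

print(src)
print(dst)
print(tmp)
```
{'key': 45, 'val': 9, 'extra': 81}
{'key': 45, 'val': 9, 'extra': 173}
{'key': 45, 'val': 9, 'extra': 81}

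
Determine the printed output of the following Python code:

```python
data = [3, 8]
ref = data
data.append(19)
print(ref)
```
[3, 8, 19]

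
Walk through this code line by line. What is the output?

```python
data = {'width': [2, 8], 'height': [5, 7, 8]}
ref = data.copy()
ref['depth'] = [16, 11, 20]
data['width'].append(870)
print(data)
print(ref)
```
{'width': [2, 8, 870], 'height': [5, 7, 8]}
{'width': [2, 8, 870], 'height': [5, 7, 8], 'depth': [16, 11, 20]}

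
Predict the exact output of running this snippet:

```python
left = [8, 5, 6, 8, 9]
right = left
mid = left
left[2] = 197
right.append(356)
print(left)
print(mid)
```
[8, 5, 197, 8, 9, 356]
[8, 5, 197, 8, 9, 356]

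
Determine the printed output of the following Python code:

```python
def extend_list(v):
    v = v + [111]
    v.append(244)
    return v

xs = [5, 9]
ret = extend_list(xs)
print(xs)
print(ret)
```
[5, 9]
[5, 9, 111, 244]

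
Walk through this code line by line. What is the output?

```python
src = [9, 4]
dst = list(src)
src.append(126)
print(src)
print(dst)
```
[9, 4, 126]
[9, 4]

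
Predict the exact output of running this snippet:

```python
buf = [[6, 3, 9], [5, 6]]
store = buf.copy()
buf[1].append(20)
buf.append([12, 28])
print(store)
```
[[6, 3, 9], [5, 6, 20]]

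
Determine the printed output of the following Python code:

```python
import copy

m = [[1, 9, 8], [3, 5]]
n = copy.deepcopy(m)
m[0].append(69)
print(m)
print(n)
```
[[1, 9, 8, 69], [3, 5]]
[[1, 9, 8], [3, 5]]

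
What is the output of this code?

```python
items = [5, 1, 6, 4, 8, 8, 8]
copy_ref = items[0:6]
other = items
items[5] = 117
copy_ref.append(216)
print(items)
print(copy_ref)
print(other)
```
[5, 1, 6, 4, 8, 117, 8]
[5, 1, 6, 4, 8, 8, 216]
[5, 1, 6, 4, 8, 117, 8]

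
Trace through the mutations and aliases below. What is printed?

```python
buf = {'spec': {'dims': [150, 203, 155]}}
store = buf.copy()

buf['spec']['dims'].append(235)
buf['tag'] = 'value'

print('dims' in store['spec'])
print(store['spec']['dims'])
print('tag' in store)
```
True
[150, 203, 155, 235]
False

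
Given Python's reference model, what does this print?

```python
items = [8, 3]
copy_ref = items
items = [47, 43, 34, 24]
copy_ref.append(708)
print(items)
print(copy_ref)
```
[47, 43, 34, 24]
[8, 3, 708]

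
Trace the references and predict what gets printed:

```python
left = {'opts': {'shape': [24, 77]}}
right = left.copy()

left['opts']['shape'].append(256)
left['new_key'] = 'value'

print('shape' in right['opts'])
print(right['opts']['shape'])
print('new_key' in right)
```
True
[24, 77, 256]
False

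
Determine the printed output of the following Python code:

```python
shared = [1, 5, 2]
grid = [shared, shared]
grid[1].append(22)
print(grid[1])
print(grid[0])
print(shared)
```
[1, 5, 2, 22]
[1, 5, 2, 22]
[1, 5, 2, 22]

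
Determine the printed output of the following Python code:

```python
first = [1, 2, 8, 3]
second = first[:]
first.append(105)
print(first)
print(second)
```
[1, 2, 8, 3, 105]
[1, 2, 8, 3]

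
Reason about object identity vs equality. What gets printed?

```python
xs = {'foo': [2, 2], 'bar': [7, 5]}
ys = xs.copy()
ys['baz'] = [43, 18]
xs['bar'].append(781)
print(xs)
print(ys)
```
{'foo': [2, 2], 'bar': [7, 5, 781]}
{'foo': [2, 2], 'bar': [7, 5, 781], 'baz': [43, 18]}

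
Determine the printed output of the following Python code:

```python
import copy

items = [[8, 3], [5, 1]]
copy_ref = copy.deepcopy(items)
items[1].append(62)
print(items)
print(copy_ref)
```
[[8, 3], [5, 1, 62]]
[[8, 3], [5, 1]]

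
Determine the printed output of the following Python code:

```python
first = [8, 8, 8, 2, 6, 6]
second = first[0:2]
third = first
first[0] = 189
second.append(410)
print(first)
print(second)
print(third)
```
[189, 8, 8, 2, 6, 6]
[8, 8, 410]
[189, 8, 8, 2, 6, 6]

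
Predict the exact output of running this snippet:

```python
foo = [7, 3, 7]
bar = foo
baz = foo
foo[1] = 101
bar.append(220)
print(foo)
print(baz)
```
[7, 101, 7, 220]
[7, 101, 7, 220]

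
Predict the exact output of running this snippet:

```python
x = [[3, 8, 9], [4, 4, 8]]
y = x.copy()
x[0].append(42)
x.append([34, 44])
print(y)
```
[[3, 8, 9, 42], [4, 4, 8]]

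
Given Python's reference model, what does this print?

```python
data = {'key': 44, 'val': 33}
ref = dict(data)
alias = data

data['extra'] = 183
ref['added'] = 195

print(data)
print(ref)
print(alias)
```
{'key': 44, 'val': 33, 'extra': 183}
{'key': 44, 'val': 33, 'added': 195}
{'key': 44, 'val': 33, 'extra': 183}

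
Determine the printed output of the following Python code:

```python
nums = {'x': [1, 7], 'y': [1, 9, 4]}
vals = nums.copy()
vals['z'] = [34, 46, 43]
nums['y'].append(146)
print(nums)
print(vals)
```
{'x': [1, 7], 'y': [1, 9, 4, 146]}
{'x': [1, 7], 'y': [1, 9, 4, 146], 'z': [34, 46, 43]}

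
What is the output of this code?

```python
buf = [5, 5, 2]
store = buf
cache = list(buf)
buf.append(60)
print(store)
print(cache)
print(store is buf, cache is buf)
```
[5, 5, 2, 60]
[5, 5, 2]
True False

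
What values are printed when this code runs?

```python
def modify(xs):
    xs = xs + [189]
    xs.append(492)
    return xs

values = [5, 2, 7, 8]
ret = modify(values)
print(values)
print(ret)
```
[5, 2, 7, 8]
[5, 2, 7, 8, 189, 492]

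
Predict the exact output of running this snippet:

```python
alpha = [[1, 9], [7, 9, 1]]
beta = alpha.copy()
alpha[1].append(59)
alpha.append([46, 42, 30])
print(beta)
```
[[1, 9], [7, 9, 1, 59]]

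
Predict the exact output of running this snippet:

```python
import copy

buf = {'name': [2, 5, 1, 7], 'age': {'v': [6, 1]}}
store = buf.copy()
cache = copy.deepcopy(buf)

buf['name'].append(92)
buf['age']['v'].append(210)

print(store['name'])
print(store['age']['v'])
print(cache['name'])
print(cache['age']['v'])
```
[2, 5, 1, 7, 92]
[6, 1, 210]
[2, 5, 1, 7]
[6, 1]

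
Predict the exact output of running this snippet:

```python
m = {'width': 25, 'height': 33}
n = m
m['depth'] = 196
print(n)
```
{'width': 25, 'height': 33, 'depth': 196}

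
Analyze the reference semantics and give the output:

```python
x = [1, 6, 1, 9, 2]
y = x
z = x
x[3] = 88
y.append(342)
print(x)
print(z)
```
[1, 6, 1, 88, 2, 342]
[1, 6, 1, 88, 2, 342]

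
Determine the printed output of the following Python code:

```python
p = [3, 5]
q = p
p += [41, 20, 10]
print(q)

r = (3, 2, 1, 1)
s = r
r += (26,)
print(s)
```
[3, 5, 41, 20, 10]
(3, 2, 1, 1)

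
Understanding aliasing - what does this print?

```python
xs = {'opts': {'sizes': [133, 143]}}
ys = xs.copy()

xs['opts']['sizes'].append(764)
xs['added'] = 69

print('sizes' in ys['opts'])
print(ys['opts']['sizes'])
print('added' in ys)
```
True
[133, 143, 764]
False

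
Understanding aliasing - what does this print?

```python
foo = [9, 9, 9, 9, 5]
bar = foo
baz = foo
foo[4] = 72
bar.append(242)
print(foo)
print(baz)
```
[9, 9, 9, 9, 72, 242]
[9, 9, 9, 9, 72, 242]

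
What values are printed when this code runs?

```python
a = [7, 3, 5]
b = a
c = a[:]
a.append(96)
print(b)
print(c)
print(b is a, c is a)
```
[7, 3, 5, 96]
[7, 3, 5]
True False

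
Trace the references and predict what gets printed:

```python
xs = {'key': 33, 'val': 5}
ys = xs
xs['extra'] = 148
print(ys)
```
{'key': 33, 'val': 5, 'extra': 148}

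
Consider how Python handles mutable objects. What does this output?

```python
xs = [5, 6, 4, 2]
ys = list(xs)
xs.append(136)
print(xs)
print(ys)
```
[5, 6, 4, 2, 136]
[5, 6, 4, 2]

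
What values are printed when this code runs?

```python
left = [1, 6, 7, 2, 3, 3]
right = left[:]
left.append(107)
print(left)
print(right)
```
[1, 6, 7, 2, 3, 3, 107]
[1, 6, 7, 2, 3, 3]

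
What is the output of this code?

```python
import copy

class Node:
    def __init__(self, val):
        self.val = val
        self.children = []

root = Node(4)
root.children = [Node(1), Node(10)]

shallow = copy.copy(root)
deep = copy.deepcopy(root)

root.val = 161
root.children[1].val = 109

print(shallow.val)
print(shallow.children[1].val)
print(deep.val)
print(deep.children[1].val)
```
4
109
4
10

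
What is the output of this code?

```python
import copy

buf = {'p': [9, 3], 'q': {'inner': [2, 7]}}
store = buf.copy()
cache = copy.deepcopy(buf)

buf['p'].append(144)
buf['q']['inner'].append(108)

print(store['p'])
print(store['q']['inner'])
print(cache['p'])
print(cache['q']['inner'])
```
[9, 3, 144]
[2, 7, 108]
[9, 3]
[2, 7]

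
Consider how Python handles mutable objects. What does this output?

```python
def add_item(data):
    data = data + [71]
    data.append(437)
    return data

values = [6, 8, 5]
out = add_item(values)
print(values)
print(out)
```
[6, 8, 5]
[6, 8, 5, 71, 437]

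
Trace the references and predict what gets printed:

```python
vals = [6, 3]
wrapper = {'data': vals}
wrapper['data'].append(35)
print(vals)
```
[6, 3, 35]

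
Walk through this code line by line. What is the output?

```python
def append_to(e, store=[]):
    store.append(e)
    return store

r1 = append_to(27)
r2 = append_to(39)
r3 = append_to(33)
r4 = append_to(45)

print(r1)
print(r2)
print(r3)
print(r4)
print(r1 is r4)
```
[27, 39, 33, 45]
[27, 39, 33, 45]
[27, 39, 33, 45]
[27, 39, 33, 45]
True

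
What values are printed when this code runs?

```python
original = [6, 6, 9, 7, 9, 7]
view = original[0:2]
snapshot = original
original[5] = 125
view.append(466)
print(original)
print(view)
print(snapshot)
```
[6, 6, 9, 7, 9, 125]
[6, 6, 466]
[6, 6, 9, 7, 9, 125]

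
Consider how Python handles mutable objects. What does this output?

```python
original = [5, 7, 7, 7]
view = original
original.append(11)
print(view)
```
[5, 7, 7, 7, 11]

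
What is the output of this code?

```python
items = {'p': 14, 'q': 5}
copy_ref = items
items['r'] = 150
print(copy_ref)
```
{'p': 14, 'q': 5, 'r': 150}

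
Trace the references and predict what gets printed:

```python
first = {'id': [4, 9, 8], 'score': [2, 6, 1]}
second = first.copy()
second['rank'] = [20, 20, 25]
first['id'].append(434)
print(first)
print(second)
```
{'id': [4, 9, 8, 434], 'score': [2, 6, 1]}
{'id': [4, 9, 8, 434], 'score': [2, 6, 1], 'rank': [20, 20, 25]}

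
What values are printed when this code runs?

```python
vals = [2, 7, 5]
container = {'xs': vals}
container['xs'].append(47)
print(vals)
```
[2, 7, 5, 47]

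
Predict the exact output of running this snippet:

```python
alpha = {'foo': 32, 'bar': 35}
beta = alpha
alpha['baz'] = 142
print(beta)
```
{'foo': 32, 'bar': 35, 'baz': 142}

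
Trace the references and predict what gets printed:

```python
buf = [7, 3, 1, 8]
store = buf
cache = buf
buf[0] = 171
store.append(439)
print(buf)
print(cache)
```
[171, 3, 1, 8, 439]
[171, 3, 1, 8, 439]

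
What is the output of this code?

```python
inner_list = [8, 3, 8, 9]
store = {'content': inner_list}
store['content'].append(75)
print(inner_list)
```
[8, 3, 8, 9, 75]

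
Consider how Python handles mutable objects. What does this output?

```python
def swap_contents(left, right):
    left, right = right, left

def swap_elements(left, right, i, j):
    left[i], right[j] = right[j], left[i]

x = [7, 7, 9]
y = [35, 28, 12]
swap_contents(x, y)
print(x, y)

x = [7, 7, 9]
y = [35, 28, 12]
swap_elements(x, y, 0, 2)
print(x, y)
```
[7, 7, 9] [35, 28, 12]
[12, 7, 9] [35, 28, 7]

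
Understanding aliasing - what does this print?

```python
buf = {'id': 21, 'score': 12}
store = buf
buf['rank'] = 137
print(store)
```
{'id': 21, 'score': 12, 'rank': 137}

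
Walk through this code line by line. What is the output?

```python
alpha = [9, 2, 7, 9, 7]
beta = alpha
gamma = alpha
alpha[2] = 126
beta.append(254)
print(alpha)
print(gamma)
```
[9, 2, 126, 9, 7, 254]
[9, 2, 126, 9, 7, 254]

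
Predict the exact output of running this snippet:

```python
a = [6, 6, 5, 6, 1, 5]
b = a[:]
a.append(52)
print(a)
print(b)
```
[6, 6, 5, 6, 1, 5, 52]
[6, 6, 5, 6, 1, 5]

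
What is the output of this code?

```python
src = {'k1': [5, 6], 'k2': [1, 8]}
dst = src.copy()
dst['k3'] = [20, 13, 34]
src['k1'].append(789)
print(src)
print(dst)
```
{'k1': [5, 6, 789], 'k2': [1, 8]}
{'k1': [5, 6, 789], 'k2': [1, 8], 'k3': [20, 13, 34]}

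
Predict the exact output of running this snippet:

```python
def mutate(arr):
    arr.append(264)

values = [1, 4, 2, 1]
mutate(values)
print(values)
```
[1, 4, 2, 1, 264]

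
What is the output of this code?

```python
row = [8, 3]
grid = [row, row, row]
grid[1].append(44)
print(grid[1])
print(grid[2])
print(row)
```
[8, 3, 44]
[8, 3, 44]
[8, 3, 44]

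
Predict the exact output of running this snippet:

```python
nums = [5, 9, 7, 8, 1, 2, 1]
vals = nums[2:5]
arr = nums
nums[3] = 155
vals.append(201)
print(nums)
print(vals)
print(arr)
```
[5, 9, 7, 155, 1, 2, 1]
[7, 8, 1, 201]
[5, 9, 7, 155, 1, 2, 1]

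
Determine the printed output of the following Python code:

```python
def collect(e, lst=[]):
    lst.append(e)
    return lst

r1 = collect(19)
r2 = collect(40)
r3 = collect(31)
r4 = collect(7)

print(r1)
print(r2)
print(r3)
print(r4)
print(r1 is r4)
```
[19, 40, 31, 7]
[19, 40, 31, 7]
[19, 40, 31, 7]
[19, 40, 31, 7]
True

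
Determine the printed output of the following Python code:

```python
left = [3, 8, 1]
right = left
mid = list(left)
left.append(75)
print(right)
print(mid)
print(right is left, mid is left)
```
[3, 8, 1, 75]
[3, 8, 1]
True False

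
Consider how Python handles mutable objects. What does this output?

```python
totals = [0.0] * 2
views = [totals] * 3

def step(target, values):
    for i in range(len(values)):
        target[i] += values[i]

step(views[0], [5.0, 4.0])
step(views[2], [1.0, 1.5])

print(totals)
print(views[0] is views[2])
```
[6.0, 5.5]
True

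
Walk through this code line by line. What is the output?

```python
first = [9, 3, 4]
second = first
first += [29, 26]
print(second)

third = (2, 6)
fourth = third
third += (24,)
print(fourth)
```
[9, 3, 4, 29, 26]
(2, 6)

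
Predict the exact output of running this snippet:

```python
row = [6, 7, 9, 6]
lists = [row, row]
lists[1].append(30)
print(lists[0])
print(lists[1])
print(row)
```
[6, 7, 9, 6, 30]
[6, 7, 9, 6, 30]
[6, 7, 9, 6, 30]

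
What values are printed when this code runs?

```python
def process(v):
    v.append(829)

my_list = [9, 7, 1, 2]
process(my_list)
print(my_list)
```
[9, 7, 1, 2, 829]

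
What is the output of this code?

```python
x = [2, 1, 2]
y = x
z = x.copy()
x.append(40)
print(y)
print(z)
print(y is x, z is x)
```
[2, 1, 2, 40]
[2, 1, 2]
True False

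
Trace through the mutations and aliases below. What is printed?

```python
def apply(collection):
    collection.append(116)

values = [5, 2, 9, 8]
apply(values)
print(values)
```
[5, 2, 9, 8, 116]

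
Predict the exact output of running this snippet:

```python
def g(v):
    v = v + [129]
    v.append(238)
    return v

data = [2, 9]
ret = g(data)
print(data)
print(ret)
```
[2, 9]
[2, 9, 129, 238]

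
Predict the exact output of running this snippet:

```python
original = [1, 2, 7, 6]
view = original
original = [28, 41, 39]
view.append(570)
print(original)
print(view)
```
[28, 41, 39]
[1, 2, 7, 6, 570]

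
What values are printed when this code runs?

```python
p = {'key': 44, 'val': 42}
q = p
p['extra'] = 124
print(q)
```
{'key': 44, 'val': 42, 'extra': 124}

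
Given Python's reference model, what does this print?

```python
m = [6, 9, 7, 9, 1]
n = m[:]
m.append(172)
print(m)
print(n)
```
[6, 9, 7, 9, 1, 172]
[6, 9, 7, 9, 1]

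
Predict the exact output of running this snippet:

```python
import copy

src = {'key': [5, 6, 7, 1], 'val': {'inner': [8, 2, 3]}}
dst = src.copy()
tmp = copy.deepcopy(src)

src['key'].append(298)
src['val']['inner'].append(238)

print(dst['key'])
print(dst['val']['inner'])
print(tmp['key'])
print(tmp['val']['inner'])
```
[5, 6, 7, 1, 298]
[8, 2, 3, 238]
[5, 6, 7, 1]
[8, 2, 3]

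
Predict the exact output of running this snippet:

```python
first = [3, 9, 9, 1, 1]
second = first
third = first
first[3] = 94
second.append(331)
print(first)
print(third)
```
[3, 9, 9, 94, 1, 331]
[3, 9, 9, 94, 1, 331]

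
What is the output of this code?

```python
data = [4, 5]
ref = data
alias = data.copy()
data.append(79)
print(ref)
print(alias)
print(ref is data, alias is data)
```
[4, 5, 79]
[4, 5]
True False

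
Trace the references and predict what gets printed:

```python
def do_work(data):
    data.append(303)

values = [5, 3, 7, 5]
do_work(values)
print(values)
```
[5, 3, 7, 5, 303]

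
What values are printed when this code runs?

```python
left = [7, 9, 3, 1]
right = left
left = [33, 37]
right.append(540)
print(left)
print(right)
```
[33, 37]
[7, 9, 3, 1, 540]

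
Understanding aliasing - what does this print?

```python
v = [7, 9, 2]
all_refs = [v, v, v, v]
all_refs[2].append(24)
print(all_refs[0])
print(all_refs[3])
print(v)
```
[7, 9, 2, 24]
[7, 9, 2, 24]
[7, 9, 2, 24]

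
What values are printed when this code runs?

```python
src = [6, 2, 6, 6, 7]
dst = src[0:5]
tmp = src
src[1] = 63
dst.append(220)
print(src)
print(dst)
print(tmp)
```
[6, 63, 6, 6, 7]
[6, 2, 6, 6, 7, 220]
[6, 63, 6, 6, 7]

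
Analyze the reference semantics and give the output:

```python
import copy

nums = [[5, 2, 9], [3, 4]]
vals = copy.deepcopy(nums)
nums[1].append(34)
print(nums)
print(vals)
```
[[5, 2, 9], [3, 4, 34]]
[[5, 2, 9], [3, 4]]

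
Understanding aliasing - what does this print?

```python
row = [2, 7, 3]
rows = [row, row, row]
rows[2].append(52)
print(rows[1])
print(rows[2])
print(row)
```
[2, 7, 3, 52]
[2, 7, 3, 52]
[2, 7, 3, 52]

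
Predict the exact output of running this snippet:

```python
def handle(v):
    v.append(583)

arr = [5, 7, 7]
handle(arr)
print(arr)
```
[5, 7, 7, 583]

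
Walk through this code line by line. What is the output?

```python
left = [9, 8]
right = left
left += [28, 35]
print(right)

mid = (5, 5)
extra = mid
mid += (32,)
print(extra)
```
[9, 8, 28, 35]
(5, 5)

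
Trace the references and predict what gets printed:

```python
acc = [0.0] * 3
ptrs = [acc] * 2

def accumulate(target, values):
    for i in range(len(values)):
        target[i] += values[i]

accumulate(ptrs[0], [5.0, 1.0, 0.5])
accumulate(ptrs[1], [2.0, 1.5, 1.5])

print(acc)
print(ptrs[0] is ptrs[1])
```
[7.0, 2.5, 2.0]
True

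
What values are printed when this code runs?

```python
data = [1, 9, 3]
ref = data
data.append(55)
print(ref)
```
[1, 9, 3, 55]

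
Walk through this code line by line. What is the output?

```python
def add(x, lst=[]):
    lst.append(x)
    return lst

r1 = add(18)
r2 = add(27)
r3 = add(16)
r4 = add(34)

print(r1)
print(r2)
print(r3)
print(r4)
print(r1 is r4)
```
[18, 27, 16, 34]
[18, 27, 16, 34]
[18, 27, 16, 34]
[18, 27, 16, 34]
True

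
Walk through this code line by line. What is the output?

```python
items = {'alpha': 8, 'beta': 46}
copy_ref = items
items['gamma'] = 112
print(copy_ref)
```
{'alpha': 8, 'beta': 46, 'gamma': 112}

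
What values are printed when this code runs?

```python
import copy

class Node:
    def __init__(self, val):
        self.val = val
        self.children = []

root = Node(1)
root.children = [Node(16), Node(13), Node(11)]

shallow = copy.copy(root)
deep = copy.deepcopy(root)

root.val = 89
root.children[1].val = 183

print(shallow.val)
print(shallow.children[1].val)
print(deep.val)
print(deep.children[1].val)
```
1
183
1
13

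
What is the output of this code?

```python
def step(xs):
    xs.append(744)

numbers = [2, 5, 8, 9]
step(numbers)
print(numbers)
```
[2, 5, 8, 9, 744]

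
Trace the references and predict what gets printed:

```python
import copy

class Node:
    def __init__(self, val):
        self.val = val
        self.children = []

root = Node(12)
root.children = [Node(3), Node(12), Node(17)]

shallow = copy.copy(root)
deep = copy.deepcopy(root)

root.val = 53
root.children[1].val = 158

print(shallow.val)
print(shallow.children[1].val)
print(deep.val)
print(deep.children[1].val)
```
12
158
12
12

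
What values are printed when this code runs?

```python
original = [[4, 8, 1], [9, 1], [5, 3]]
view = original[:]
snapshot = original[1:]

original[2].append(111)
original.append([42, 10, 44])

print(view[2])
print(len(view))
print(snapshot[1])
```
[5, 3, 111]
3
[5, 3, 111]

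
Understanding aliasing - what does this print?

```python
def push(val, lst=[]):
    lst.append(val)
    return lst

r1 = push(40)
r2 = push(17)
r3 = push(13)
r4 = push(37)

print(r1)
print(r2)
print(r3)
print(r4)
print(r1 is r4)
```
[40, 17, 13, 37]
[40, 17, 13, 37]
[40, 17, 13, 37]
[40, 17, 13, 37]
True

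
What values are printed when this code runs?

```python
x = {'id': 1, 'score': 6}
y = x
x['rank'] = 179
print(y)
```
{'id': 1, 'score': 6, 'rank': 179}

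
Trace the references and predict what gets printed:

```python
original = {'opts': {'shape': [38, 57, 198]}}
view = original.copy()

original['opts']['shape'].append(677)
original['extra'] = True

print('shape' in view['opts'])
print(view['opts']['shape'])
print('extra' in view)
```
True
[38, 57, 198, 677]
False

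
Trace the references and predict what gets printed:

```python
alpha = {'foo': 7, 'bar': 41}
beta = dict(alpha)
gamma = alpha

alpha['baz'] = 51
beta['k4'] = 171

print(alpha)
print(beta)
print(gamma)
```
{'foo': 7, 'bar': 41, 'baz': 51}
{'foo': 7, 'bar': 41, 'k4': 171}
{'foo': 7, 'bar': 41, 'baz': 51}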